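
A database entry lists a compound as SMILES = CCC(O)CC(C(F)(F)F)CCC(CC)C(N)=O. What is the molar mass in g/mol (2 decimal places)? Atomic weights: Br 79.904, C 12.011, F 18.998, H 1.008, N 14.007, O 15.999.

First, the molecular formula is C12H22F3NO2 (counting implicit H from valence).
  C: 12 × 12.011 = 144.132
  F: 3 × 18.998 = 56.994
  H: 22 × 1.008 = 22.176
  N: 1 × 14.007 = 14.007
  O: 2 × 15.999 = 31.998
Sum: 12×12.011 + 3×18.998 + 22×1.008 + 1×14.007 + 2×15.999 = 269.307 → 269.31 g/mol.

269.31 g/mol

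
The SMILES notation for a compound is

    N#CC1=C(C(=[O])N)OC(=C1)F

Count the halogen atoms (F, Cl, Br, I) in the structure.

1

Halogen atoms appear at heavy-atom position 11 (1×F).
Other groups present: 1 amide, 1 nitrile.
Halogen count: 1.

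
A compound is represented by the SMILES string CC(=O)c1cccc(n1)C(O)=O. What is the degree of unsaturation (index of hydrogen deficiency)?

6

Molecular formula: C8H7NO3.
DoU = (2C + 2 + N − H − X) / 2, where X is the halogen count and O/S are ignored.
    = (2·8 + 2 + 1 − 7 − 0) / 2 = 12 / 2 = 6.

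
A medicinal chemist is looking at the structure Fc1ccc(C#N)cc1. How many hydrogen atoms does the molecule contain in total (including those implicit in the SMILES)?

Walk through each heavy atom and fill implicit hydrogens from standard valence (C 4, N 3, O 2, S 2, halogen 1); for lowercase aromatic atoms, an aromatic c carries 1 H when it has two neighbours and 0 H with three, and aromatic n carries 0 H:
  atom 1: F (halogen, monovalent) → 0 H
  atom 2: aromatic c, 3 neighbours → 0 H
  atom 3: aromatic c, 2 neighbours → 1 H
  atom 4: aromatic c, 2 neighbours → 1 H
  atom 5: aromatic c, 3 neighbours → 0 H
  atom 6: C, bond orders sum to 4 (valence 4) → 0 H
  atom 7: N, bond orders sum to 3 (valence 3) → 0 H
  atom 8: aromatic c, 2 neighbours → 1 H
  atom 9: aromatic c, 2 neighbours → 1 H
Total hydrogens: 4.

4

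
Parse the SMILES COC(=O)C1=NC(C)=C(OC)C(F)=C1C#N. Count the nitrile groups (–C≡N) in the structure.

1

The nitrile motif appears at heavy-atom position 15 in the SMILES.
Other groups present: 1 ester, 1 ether.
Nitrile count: 1.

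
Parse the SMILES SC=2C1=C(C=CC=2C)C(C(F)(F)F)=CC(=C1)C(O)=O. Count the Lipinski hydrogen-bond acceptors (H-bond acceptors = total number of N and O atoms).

2

N atoms: 0; O atoms: 2.
Lipinski HBA = 0 + 2 = 2.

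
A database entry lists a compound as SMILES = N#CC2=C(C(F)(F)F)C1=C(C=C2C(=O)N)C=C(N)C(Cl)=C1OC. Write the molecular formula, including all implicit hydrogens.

C14H9ClF3N3O2

Walk through each heavy atom and fill implicit hydrogens from standard valence (C 4, N 3, O 2, S 2, halogen 1):
  atom 1: N, bond orders sum to 3 (valence 3) → 0 H
  atom 2: C, bond orders sum to 4 (valence 4) → 0 H
  atom 3: C, bond orders sum to 4 (valence 4) → 0 H
  atom 4: C, bond orders sum to 4 (valence 4) → 0 H
  atom 5: C, bond orders sum to 4 (valence 4) → 0 H
  atom 6: F (halogen, monovalent) → 0 H
  atom 7: F (halogen, monovalent) → 0 H
  atom 8: F (halogen, monovalent) → 0 H
  atom 9: C, bond orders sum to 4 (valence 4) → 0 H
  atom 10: C, bond orders sum to 4 (valence 4) → 0 H
  atom 11: C, bond orders sum to 3 (valence 4) → 1 H
  atom 12: C, bond orders sum to 4 (valence 4) → 0 H
  atom 13: C, bond orders sum to 4 (valence 4) → 0 H
  atom 14: O, bond orders sum to 2 (valence 2) → 0 H
  atom 15: N, bond orders sum to 1 (valence 3) → 2 H
  atom 16: C, bond orders sum to 3 (valence 4) → 1 H
  atom 17: C, bond orders sum to 4 (valence 4) → 0 H
  atom 18: N, bond orders sum to 1 (valence 3) → 2 H
  atom 19: C, bond orders sum to 4 (valence 4) → 0 H
  atom 20: Cl (halogen, monovalent) → 0 H
  atom 21: C, bond orders sum to 4 (valence 4) → 0 H
  atom 22: O, bond orders sum to 2 (valence 2) → 0 H
  atom 23: C, bond orders sum to 1 (valence 4) → 3 H
Totals → C:14, H:9, Cl:1, F:3, N:3, O:2.
In Hill order: C14H9ClF3N3O2.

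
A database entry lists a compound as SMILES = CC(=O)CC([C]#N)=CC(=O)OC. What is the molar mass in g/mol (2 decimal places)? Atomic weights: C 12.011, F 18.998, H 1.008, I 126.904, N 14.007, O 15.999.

167.16 g/mol

First, the molecular formula is C8H9NO3 (counting implicit H from valence).
  C: 8 × 12.011 = 96.088
  H: 9 × 1.008 = 9.072
  N: 1 × 14.007 = 14.007
  O: 3 × 15.999 = 47.997
Sum: 8×12.011 + 9×1.008 + 1×14.007 + 3×15.999 = 167.164 → 167.16 g/mol.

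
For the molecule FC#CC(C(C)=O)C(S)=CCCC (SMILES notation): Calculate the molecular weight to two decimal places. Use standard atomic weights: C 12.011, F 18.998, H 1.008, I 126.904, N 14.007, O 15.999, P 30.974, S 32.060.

First, the molecular formula is C10H13FOS (counting implicit H from valence).
  C: 10 × 12.011 = 120.110
  F: 1 × 18.998 = 18.998
  H: 13 × 1.008 = 13.104
  O: 1 × 15.999 = 15.999
  S: 1 × 32.060 = 32.060
Sum: 10×12.011 + 1×18.998 + 13×1.008 + 1×15.999 + 1×32.060 = 200.271 → 200.27 g/mol.

200.27 g/mol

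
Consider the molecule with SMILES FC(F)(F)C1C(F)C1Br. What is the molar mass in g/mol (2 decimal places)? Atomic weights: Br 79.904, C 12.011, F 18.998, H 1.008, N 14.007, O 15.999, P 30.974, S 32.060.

First, the molecular formula is C4H3BrF4 (counting implicit H from valence).
  Br: 1 × 79.904 = 79.904
  C: 4 × 12.011 = 48.044
  F: 4 × 18.998 = 75.992
  H: 3 × 1.008 = 3.024
Sum: 1×79.904 + 4×12.011 + 4×18.998 + 3×1.008 = 206.964 → 206.96 g/mol.

206.96 g/mol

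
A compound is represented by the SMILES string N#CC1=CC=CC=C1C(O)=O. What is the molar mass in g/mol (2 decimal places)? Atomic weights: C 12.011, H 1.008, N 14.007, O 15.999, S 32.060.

First, the molecular formula is C8H5NO2 (counting implicit H from valence).
  C: 8 × 12.011 = 96.088
  H: 5 × 1.008 = 5.040
  N: 1 × 14.007 = 14.007
  O: 2 × 15.999 = 31.998
Sum: 8×12.011 + 5×1.008 + 1×14.007 + 2×15.999 = 147.133 → 147.13 g/mol.

147.13 g/mol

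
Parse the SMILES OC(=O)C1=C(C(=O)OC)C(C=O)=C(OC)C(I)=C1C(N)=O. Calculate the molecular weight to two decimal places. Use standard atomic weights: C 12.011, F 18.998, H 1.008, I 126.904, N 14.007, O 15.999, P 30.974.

407.12 g/mol

First, the molecular formula is C12H10INO7 (counting implicit H from valence).
  C: 12 × 12.011 = 144.132
  H: 10 × 1.008 = 10.080
  I: 1 × 126.904 = 126.904
  N: 1 × 14.007 = 14.007
  O: 7 × 15.999 = 111.993
Sum: 12×12.011 + 10×1.008 + 1×126.904 + 1×14.007 + 7×15.999 = 407.116 → 407.12 g/mol.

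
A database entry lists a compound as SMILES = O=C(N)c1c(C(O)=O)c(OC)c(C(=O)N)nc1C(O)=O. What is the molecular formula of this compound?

Walk through each heavy atom and fill implicit hydrogens from standard valence (C 4, N 3, O 2, S 2, halogen 1); for lowercase aromatic atoms, an aromatic c carries 1 H when it has two neighbours and 0 H with three, and aromatic n carries 0 H:
  atom 1: O, bond orders sum to 2 (valence 2) → 0 H
  atom 2: C, bond orders sum to 4 (valence 4) → 0 H
  atom 3: N, bond orders sum to 1 (valence 3) → 2 H
  atom 4: aromatic c, 3 neighbours → 0 H
  atom 5: aromatic c, 3 neighbours → 0 H
  atom 6: C, bond orders sum to 4 (valence 4) → 0 H
  atom 7: O, bond orders sum to 1 (valence 2) → 1 H
  atom 8: O, bond orders sum to 2 (valence 2) → 0 H
  atom 9: aromatic c, 3 neighbours → 0 H
  atom 10: O, bond orders sum to 2 (valence 2) → 0 H
  atom 11: C, bond orders sum to 1 (valence 4) → 3 H
  atom 12: aromatic c, 3 neighbours → 0 H
  atom 13: C, bond orders sum to 4 (valence 4) → 0 H
  atom 14: O, bond orders sum to 2 (valence 2) → 0 H
  atom 15: N, bond orders sum to 1 (valence 3) → 2 H
  atom 16: aromatic n, 2 neighbours → 0 H
  atom 17: aromatic c, 3 neighbours → 0 H
  atom 18: C, bond orders sum to 4 (valence 4) → 0 H
  atom 19: O, bond orders sum to 1 (valence 2) → 1 H
  atom 20: O, bond orders sum to 2 (valence 2) → 0 H
Totals → C:10, H:9, N:3, O:7.
In Hill order: C10H9N3O7.

C10H9N3O7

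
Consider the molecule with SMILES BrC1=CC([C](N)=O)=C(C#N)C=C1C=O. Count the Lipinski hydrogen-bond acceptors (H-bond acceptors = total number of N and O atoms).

N atoms: 2; O atoms: 2.
Lipinski HBA = 2 + 2 = 4.

4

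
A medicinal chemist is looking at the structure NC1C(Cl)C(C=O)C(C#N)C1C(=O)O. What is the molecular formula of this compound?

Walk through each heavy atom and fill implicit hydrogens from standard valence (C 4, N 3, O 2, S 2, halogen 1):
  atom 1: N, bond orders sum to 1 (valence 3) → 2 H
  atom 2: C, bond orders sum to 3 (valence 4) → 1 H
  atom 3: C, bond orders sum to 3 (valence 4) → 1 H
  atom 4: Cl (halogen, monovalent) → 0 H
  atom 5: C, bond orders sum to 3 (valence 4) → 1 H
  atom 6: C, bond orders sum to 3 (valence 4) → 1 H
  atom 7: O, bond orders sum to 2 (valence 2) → 0 H
  atom 8: C, bond orders sum to 3 (valence 4) → 1 H
  atom 9: C, bond orders sum to 4 (valence 4) → 0 H
  atom 10: N, bond orders sum to 3 (valence 3) → 0 H
  atom 11: C, bond orders sum to 3 (valence 4) → 1 H
  atom 12: C, bond orders sum to 4 (valence 4) → 0 H
  atom 13: O, bond orders sum to 2 (valence 2) → 0 H
  atom 14: O, bond orders sum to 1 (valence 2) → 1 H
Totals → C:8, H:9, Cl:1, N:2, O:3.

C8H9ClN2O3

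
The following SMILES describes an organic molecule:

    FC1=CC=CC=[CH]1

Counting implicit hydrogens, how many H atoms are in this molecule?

5

Walk through each heavy atom and fill implicit hydrogens from standard valence (C 4, N 3, O 2, S 2, halogen 1):
  atom 1: F (halogen, monovalent) → 0 H
  atom 2: C, bond orders sum to 4 (valence 4) → 0 H
  atom 3: C, bond orders sum to 3 (valence 4) → 1 H
  atom 4: C, bond orders sum to 3 (valence 4) → 1 H
  atom 5: C, bond orders sum to 3 (valence 4) → 1 H
  atom 6: C, bond orders sum to 3 (valence 4) → 1 H
  atom 7: C with explicit H count 1
Total hydrogens: 5.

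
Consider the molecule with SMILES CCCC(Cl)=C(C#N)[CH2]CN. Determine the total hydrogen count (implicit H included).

Walk through each heavy atom and fill implicit hydrogens from standard valence (C 4, N 3, O 2, S 2, halogen 1):
  atom 1: C, bond orders sum to 1 (valence 4) → 3 H
  atom 2: C, bond orders sum to 2 (valence 4) → 2 H
  atom 3: C, bond orders sum to 2 (valence 4) → 2 H
  atom 4: C, bond orders sum to 4 (valence 4) → 0 H
  atom 5: Cl (halogen, monovalent) → 0 H
  atom 6: C, bond orders sum to 4 (valence 4) → 0 H
  atom 7: C, bond orders sum to 4 (valence 4) → 0 H
  atom 8: N, bond orders sum to 3 (valence 3) → 0 H
  atom 9: C with explicit H count 2
  atom 10: C, bond orders sum to 2 (valence 4) → 2 H
  atom 11: N, bond orders sum to 1 (valence 3) → 2 H
Total hydrogens: 13.

13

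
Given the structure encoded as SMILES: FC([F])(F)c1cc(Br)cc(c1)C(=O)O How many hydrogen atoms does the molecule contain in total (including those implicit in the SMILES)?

Walk through each heavy atom and fill implicit hydrogens from standard valence (C 4, N 3, O 2, S 2, halogen 1); for lowercase aromatic atoms, an aromatic c carries 1 H when it has two neighbours and 0 H with three, and aromatic n carries 0 H:
  atom 1: F (halogen, monovalent) → 0 H
  atom 2: C, bond orders sum to 4 (valence 4) → 0 H
  atom 3: F with explicit H count 0
  atom 4: F (halogen, monovalent) → 0 H
  atom 5: aromatic c, 3 neighbours → 0 H
  atom 6: aromatic c, 2 neighbours → 1 H
  atom 7: aromatic c, 3 neighbours → 0 H
  atom 8: Br (halogen, monovalent) → 0 H
  atom 9: aromatic c, 2 neighbours → 1 H
  atom 10: aromatic c, 3 neighbours → 0 H
  atom 11: aromatic c, 2 neighbours → 1 H
  atom 12: C, bond orders sum to 4 (valence 4) → 0 H
  atom 13: O, bond orders sum to 2 (valence 2) → 0 H
  atom 14: O, bond orders sum to 1 (valence 2) → 1 H
Total hydrogens: 4.

4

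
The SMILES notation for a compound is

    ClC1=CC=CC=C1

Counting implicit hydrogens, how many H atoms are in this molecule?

Walk through each heavy atom and fill implicit hydrogens from standard valence (C 4, N 3, O 2, S 2, halogen 1):
  atom 1: Cl (halogen, monovalent) → 0 H
  atom 2: C, bond orders sum to 4 (valence 4) → 0 H
  atom 3: C, bond orders sum to 3 (valence 4) → 1 H
  atom 4: C, bond orders sum to 3 (valence 4) → 1 H
  atom 5: C, bond orders sum to 3 (valence 4) → 1 H
  atom 6: C, bond orders sum to 3 (valence 4) → 1 H
  atom 7: C, bond orders sum to 3 (valence 4) → 1 H
Total hydrogens: 5.

5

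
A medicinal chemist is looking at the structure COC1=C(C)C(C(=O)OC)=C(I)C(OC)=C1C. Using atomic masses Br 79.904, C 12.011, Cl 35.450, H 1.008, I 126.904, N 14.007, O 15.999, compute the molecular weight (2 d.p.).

350.15 g/mol

First, the molecular formula is C12H15IO4 (counting implicit H from valence).
  C: 12 × 12.011 = 144.132
  H: 15 × 1.008 = 15.120
  I: 1 × 126.904 = 126.904
  O: 4 × 15.999 = 63.996
Sum: 12×12.011 + 15×1.008 + 1×126.904 + 4×15.999 = 350.152 → 350.15 g/mol.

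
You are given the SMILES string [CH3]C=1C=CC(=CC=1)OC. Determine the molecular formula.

Walk through each heavy atom and fill implicit hydrogens from standard valence (C 4, N 3, O 2, S 2, halogen 1):
  atom 1: C with explicit H count 3
  atom 2: C, bond orders sum to 4 (valence 4) → 0 H
  atom 3: C, bond orders sum to 3 (valence 4) → 1 H
  atom 4: C, bond orders sum to 3 (valence 4) → 1 H
  atom 5: C, bond orders sum to 4 (valence 4) → 0 H
  atom 6: C, bond orders sum to 3 (valence 4) → 1 H
  atom 7: C, bond orders sum to 3 (valence 4) → 1 H
  atom 8: O, bond orders sum to 2 (valence 2) → 0 H
  atom 9: C, bond orders sum to 1 (valence 4) → 3 H
Totals → C:8, H:10, O:1.

C8H10O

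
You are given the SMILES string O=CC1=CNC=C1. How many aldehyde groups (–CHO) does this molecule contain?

The aldehyde motif appears at heavy-atom position 2 in the SMILES.
Aldehyde count: 1.

1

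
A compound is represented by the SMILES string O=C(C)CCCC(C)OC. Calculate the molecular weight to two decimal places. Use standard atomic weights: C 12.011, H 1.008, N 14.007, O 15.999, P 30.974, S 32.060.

144.21 g/mol

First, the molecular formula is C8H16O2 (counting implicit H from valence).
  C: 8 × 12.011 = 96.088
  H: 16 × 1.008 = 16.128
  O: 2 × 15.999 = 31.998
Sum: 8×12.011 + 16×1.008 + 2×15.999 = 144.214 → 144.21 g/mol.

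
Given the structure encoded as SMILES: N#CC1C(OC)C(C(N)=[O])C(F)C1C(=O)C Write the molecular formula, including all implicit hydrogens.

C10H13FN2O3

Walk through each heavy atom and fill implicit hydrogens from standard valence (C 4, N 3, O 2, S 2, halogen 1):
  atom 1: N, bond orders sum to 3 (valence 3) → 0 H
  atom 2: C, bond orders sum to 4 (valence 4) → 0 H
  atom 3: C, bond orders sum to 3 (valence 4) → 1 H
  atom 4: C, bond orders sum to 3 (valence 4) → 1 H
  atom 5: O, bond orders sum to 2 (valence 2) → 0 H
  atom 6: C, bond orders sum to 1 (valence 4) → 3 H
  atom 7: C, bond orders sum to 3 (valence 4) → 1 H
  atom 8: C, bond orders sum to 4 (valence 4) → 0 H
  atom 9: N, bond orders sum to 1 (valence 3) → 2 H
  atom 10: O with explicit H count 0
  atom 11: C, bond orders sum to 3 (valence 4) → 1 H
  atom 12: F (halogen, monovalent) → 0 H
  atom 13: C, bond orders sum to 3 (valence 4) → 1 H
  atom 14: C, bond orders sum to 4 (valence 4) → 0 H
  atom 15: O, bond orders sum to 2 (valence 2) → 0 H
  atom 16: C, bond orders sum to 1 (valence 4) → 3 H
Totals → C:10, H:13, F:1, N:2, O:3.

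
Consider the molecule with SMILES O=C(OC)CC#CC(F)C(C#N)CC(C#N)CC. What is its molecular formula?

C13H15FN2O2

Walk through each heavy atom and fill implicit hydrogens from standard valence (C 4, N 3, O 2, S 2, halogen 1):
  atom 1: O, bond orders sum to 2 (valence 2) → 0 H
  atom 2: C, bond orders sum to 4 (valence 4) → 0 H
  atom 3: O, bond orders sum to 2 (valence 2) → 0 H
  atom 4: C, bond orders sum to 1 (valence 4) → 3 H
  atom 5: C, bond orders sum to 2 (valence 4) → 2 H
  atom 6: C, bond orders sum to 4 (valence 4) → 0 H
  atom 7: C, bond orders sum to 4 (valence 4) → 0 H
  atom 8: C, bond orders sum to 3 (valence 4) → 1 H
  atom 9: F (halogen, monovalent) → 0 H
  atom 10: C, bond orders sum to 3 (valence 4) → 1 H
  atom 11: C, bond orders sum to 4 (valence 4) → 0 H
  atom 12: N, bond orders sum to 3 (valence 3) → 0 H
  atom 13: C, bond orders sum to 2 (valence 4) → 2 H
  atom 14: C, bond orders sum to 3 (valence 4) → 1 H
  atom 15: C, bond orders sum to 4 (valence 4) → 0 H
  atom 16: N, bond orders sum to 3 (valence 3) → 0 H
  atom 17: C, bond orders sum to 2 (valence 4) → 2 H
  atom 18: C, bond orders sum to 1 (valence 4) → 3 H
Totals → C:13, H:15, F:1, N:2, O:2.
In Hill order: C13H15FN2O2.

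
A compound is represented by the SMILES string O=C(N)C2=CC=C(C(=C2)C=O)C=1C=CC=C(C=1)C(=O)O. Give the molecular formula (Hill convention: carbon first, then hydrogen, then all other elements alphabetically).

Walk through each heavy atom and fill implicit hydrogens from standard valence (C 4, N 3, O 2, S 2, halogen 1):
  atom 1: O, bond orders sum to 2 (valence 2) → 0 H
  atom 2: C, bond orders sum to 4 (valence 4) → 0 H
  atom 3: N, bond orders sum to 1 (valence 3) → 2 H
  atom 4: C, bond orders sum to 4 (valence 4) → 0 H
  atom 5: C, bond orders sum to 3 (valence 4) → 1 H
  atom 6: C, bond orders sum to 3 (valence 4) → 1 H
  atom 7: C, bond orders sum to 4 (valence 4) → 0 H
  atom 8: C, bond orders sum to 4 (valence 4) → 0 H
  atom 9: C, bond orders sum to 3 (valence 4) → 1 H
  atom 10: C, bond orders sum to 3 (valence 4) → 1 H
  atom 11: O, bond orders sum to 2 (valence 2) → 0 H
  atom 12: C, bond orders sum to 4 (valence 4) → 0 H
  atom 13: C, bond orders sum to 3 (valence 4) → 1 H
  atom 14: C, bond orders sum to 3 (valence 4) → 1 H
  atom 15: C, bond orders sum to 3 (valence 4) → 1 H
  atom 16: C, bond orders sum to 4 (valence 4) → 0 H
  atom 17: C, bond orders sum to 3 (valence 4) → 1 H
  atom 18: C, bond orders sum to 4 (valence 4) → 0 H
  atom 19: O, bond orders sum to 2 (valence 2) → 0 H
  atom 20: O, bond orders sum to 1 (valence 2) → 1 H
Totals → C:15, H:11, N:1, O:4.
In Hill order: C15H11NO4.

C15H11NO4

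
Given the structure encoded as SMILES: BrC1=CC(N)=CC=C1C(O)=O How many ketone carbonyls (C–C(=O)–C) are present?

0

Scan the SMILES for the ketone motif — none present.
Groups that are present: 1 carboxylic acid, 1 primary amine.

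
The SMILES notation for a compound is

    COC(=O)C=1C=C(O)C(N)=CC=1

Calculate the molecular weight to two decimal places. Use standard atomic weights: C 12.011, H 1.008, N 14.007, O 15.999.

167.16 g/mol

First, the molecular formula is C8H9NO3 (counting implicit H from valence).
  C: 8 × 12.011 = 96.088
  H: 9 × 1.008 = 9.072
  N: 1 × 14.007 = 14.007
  O: 3 × 15.999 = 47.997
Sum: 8×12.011 + 9×1.008 + 1×14.007 + 3×15.999 = 167.164 → 167.16 g/mol.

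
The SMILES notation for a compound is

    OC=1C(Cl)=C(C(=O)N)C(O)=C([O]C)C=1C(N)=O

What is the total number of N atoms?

2

Scan the SMILES for N atoms (remember two-letter symbols like Cl and Br are single atoms).
Nitrogen count: 2.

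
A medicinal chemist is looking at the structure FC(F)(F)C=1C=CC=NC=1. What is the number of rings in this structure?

In SMILES, each pair of matching ring-closure digits denotes one ring-closing bond; the number of such bonds equals the number of independent rings.
Ring-closure bonds here: 1.

1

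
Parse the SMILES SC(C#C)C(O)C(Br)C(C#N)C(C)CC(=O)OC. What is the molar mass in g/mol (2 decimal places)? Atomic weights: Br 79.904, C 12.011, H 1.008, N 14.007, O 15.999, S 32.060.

334.23 g/mol

First, the molecular formula is C12H16BrNO3S (counting implicit H from valence).
  Br: 1 × 79.904 = 79.904
  C: 12 × 12.011 = 144.132
  H: 16 × 1.008 = 16.128
  N: 1 × 14.007 = 14.007
  O: 3 × 15.999 = 47.997
  S: 1 × 32.060 = 32.060
Sum: 1×79.904 + 12×12.011 + 16×1.008 + 1×14.007 + 3×15.999 + 1×32.060 = 334.228 → 334.23 g/mol.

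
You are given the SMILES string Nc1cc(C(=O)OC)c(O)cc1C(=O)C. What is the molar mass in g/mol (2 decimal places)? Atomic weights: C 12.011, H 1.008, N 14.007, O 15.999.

First, the molecular formula is C10H11NO4 (counting implicit H from valence).
  C: 10 × 12.011 = 120.110
  H: 11 × 1.008 = 11.088
  N: 1 × 14.007 = 14.007
  O: 4 × 15.999 = 63.996
Sum: 10×12.011 + 11×1.008 + 1×14.007 + 4×15.999 = 209.201 → 209.20 g/mol.

209.20 g/mol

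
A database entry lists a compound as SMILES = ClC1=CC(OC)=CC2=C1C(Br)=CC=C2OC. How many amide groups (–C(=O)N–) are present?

Scan the SMILES for the amide motif — none present.
Groups that are present: 2 ether.

0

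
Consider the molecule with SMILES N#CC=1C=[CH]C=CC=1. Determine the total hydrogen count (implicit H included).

Walk through each heavy atom and fill implicit hydrogens from standard valence (C 4, N 3, O 2, S 2, halogen 1):
  atom 1: N, bond orders sum to 3 (valence 3) → 0 H
  atom 2: C, bond orders sum to 4 (valence 4) → 0 H
  atom 3: C, bond orders sum to 4 (valence 4) → 0 H
  atom 4: C, bond orders sum to 3 (valence 4) → 1 H
  atom 5: C with explicit H count 1
  atom 6: C, bond orders sum to 3 (valence 4) → 1 H
  atom 7: C, bond orders sum to 3 (valence 4) → 1 H
  atom 8: C, bond orders sum to 3 (valence 4) → 1 H
Total hydrogens: 5.

5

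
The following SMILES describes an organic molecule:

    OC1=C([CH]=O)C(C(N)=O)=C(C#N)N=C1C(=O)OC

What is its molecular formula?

Walk through each heavy atom and fill implicit hydrogens from standard valence (C 4, N 3, O 2, S 2, halogen 1):
  atom 1: O, bond orders sum to 1 (valence 2) → 1 H
  atom 2: C, bond orders sum to 4 (valence 4) → 0 H
  atom 3: C, bond orders sum to 4 (valence 4) → 0 H
  atom 4: C with explicit H count 1
  atom 5: O, bond orders sum to 2 (valence 2) → 0 H
  atom 6: C, bond orders sum to 4 (valence 4) → 0 H
  atom 7: C, bond orders sum to 4 (valence 4) → 0 H
  atom 8: N, bond orders sum to 1 (valence 3) → 2 H
  atom 9: O, bond orders sum to 2 (valence 2) → 0 H
  atom 10: C, bond orders sum to 4 (valence 4) → 0 H
  atom 11: C, bond orders sum to 4 (valence 4) → 0 H
  atom 12: N, bond orders sum to 3 (valence 3) → 0 H
  atom 13: N, bond orders sum to 3 (valence 3) → 0 H
  atom 14: C, bond orders sum to 4 (valence 4) → 0 H
  atom 15: C, bond orders sum to 4 (valence 4) → 0 H
  atom 16: O, bond orders sum to 2 (valence 2) → 0 H
  atom 17: O, bond orders sum to 2 (valence 2) → 0 H
  atom 18: C, bond orders sum to 1 (valence 4) → 3 H
Totals → C:10, H:7, N:3, O:5.
In Hill order: C10H7N3O5.

C10H7N3O5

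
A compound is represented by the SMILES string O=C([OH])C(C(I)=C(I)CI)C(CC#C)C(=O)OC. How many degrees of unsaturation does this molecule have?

5

Degree of unsaturation = (number of rings) + (number of π bonds).
Ring closures in the SMILES: 0.
π bonds: 3 double bonds (each 1 DoU), 1 triple bond (each 2 DoU) → 5 DoU from unsaturation.
Total DoU = 0 + 5 = 5.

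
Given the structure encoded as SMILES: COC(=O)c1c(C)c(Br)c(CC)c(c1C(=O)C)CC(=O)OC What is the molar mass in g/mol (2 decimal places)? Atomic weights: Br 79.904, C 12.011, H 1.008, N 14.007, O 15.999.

First, the molecular formula is C16H19BrO5 (counting implicit H from valence).
  Br: 1 × 79.904 = 79.904
  C: 16 × 12.011 = 192.176
  H: 19 × 1.008 = 19.152
  O: 5 × 15.999 = 79.995
Sum: 1×79.904 + 16×12.011 + 19×1.008 + 5×15.999 = 371.227 → 371.23 g/mol.

371.23 g/mol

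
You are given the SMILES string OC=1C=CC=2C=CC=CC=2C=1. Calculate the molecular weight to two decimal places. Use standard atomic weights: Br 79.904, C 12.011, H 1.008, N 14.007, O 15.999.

First, the molecular formula is C10H8O (counting implicit H from valence).
  C: 10 × 12.011 = 120.110
  H: 8 × 1.008 = 8.064
  O: 1 × 15.999 = 15.999
Sum: 10×12.011 + 8×1.008 + 1×15.999 = 144.173 → 144.17 g/mol.

144.17 g/mol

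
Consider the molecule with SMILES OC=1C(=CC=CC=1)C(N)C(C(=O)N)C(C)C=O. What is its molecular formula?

Walk through each heavy atom and fill implicit hydrogens from standard valence (C 4, N 3, O 2, S 2, halogen 1):
  atom 1: O, bond orders sum to 1 (valence 2) → 1 H
  atom 2: C, bond orders sum to 4 (valence 4) → 0 H
  atom 3: C, bond orders sum to 4 (valence 4) → 0 H
  atom 4: C, bond orders sum to 3 (valence 4) → 1 H
  atom 5: C, bond orders sum to 3 (valence 4) → 1 H
  atom 6: C, bond orders sum to 3 (valence 4) → 1 H
  atom 7: C, bond orders sum to 3 (valence 4) → 1 H
  atom 8: C, bond orders sum to 3 (valence 4) → 1 H
  atom 9: N, bond orders sum to 1 (valence 3) → 2 H
  atom 10: C, bond orders sum to 3 (valence 4) → 1 H
  atom 11: C, bond orders sum to 4 (valence 4) → 0 H
  atom 12: O, bond orders sum to 2 (valence 2) → 0 H
  atom 13: N, bond orders sum to 1 (valence 3) → 2 H
  atom 14: C, bond orders sum to 3 (valence 4) → 1 H
  atom 15: C, bond orders sum to 1 (valence 4) → 3 H
  atom 16: C, bond orders sum to 3 (valence 4) → 1 H
  atom 17: O, bond orders sum to 2 (valence 2) → 0 H
Totals → C:12, H:16, N:2, O:3.
In Hill order: C12H16N2O3.

C12H16N2O3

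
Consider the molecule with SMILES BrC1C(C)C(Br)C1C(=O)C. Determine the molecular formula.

Walk through each heavy atom and fill implicit hydrogens from standard valence (C 4, N 3, O 2, S 2, halogen 1):
  atom 1: Br (halogen, monovalent) → 0 H
  atom 2: C, bond orders sum to 3 (valence 4) → 1 H
  atom 3: C, bond orders sum to 3 (valence 4) → 1 H
  atom 4: C, bond orders sum to 1 (valence 4) → 3 H
  atom 5: C, bond orders sum to 3 (valence 4) → 1 H
  atom 6: Br (halogen, monovalent) → 0 H
  atom 7: C, bond orders sum to 3 (valence 4) → 1 H
  atom 8: C, bond orders sum to 4 (valence 4) → 0 H
  atom 9: O, bond orders sum to 2 (valence 2) → 0 H
  atom 10: C, bond orders sum to 1 (valence 4) → 3 H
Totals → C:7, H:10, Br:2, O:1.

C7H10Br2O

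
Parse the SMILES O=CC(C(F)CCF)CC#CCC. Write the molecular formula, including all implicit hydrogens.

Walk through each heavy atom and fill implicit hydrogens from standard valence (C 4, N 3, O 2, S 2, halogen 1):
  atom 1: O, bond orders sum to 2 (valence 2) → 0 H
  atom 2: C, bond orders sum to 3 (valence 4) → 1 H
  atom 3: C, bond orders sum to 3 (valence 4) → 1 H
  atom 4: C, bond orders sum to 3 (valence 4) → 1 H
  atom 5: F (halogen, monovalent) → 0 H
  atom 6: C, bond orders sum to 2 (valence 4) → 2 H
  atom 7: C, bond orders sum to 2 (valence 4) → 2 H
  atom 8: F (halogen, monovalent) → 0 H
  atom 9: C, bond orders sum to 2 (valence 4) → 2 H
  atom 10: C, bond orders sum to 4 (valence 4) → 0 H
  atom 11: C, bond orders sum to 4 (valence 4) → 0 H
  atom 12: C, bond orders sum to 2 (valence 4) → 2 H
  atom 13: C, bond orders sum to 1 (valence 4) → 3 H
Totals → C:10, H:14, F:2, O:1.

C10H14F2O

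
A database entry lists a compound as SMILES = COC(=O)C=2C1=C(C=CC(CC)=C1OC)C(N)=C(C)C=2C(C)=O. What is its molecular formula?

C18H21NO4

Walk through each heavy atom and fill implicit hydrogens from standard valence (C 4, N 3, O 2, S 2, halogen 1):
  atom 1: C, bond orders sum to 1 (valence 4) → 3 H
  atom 2: O, bond orders sum to 2 (valence 2) → 0 H
  atom 3: C, bond orders sum to 4 (valence 4) → 0 H
  atom 4: O, bond orders sum to 2 (valence 2) → 0 H
  atom 5: C, bond orders sum to 4 (valence 4) → 0 H
  atom 6: C, bond orders sum to 4 (valence 4) → 0 H
  atom 7: C, bond orders sum to 4 (valence 4) → 0 H
  atom 8: C, bond orders sum to 3 (valence 4) → 1 H
  atom 9: C, bond orders sum to 3 (valence 4) → 1 H
  atom 10: C, bond orders sum to 4 (valence 4) → 0 H
  atom 11: C, bond orders sum to 2 (valence 4) → 2 H
  atom 12: C, bond orders sum to 1 (valence 4) → 3 H
  atom 13: C, bond orders sum to 4 (valence 4) → 0 H
  atom 14: O, bond orders sum to 2 (valence 2) → 0 H
  atom 15: C, bond orders sum to 1 (valence 4) → 3 H
  atom 16: C, bond orders sum to 4 (valence 4) → 0 H
  atom 17: N, bond orders sum to 1 (valence 3) → 2 H
  atom 18: C, bond orders sum to 4 (valence 4) → 0 H
  atom 19: C, bond orders sum to 1 (valence 4) → 3 H
  atom 20: C, bond orders sum to 4 (valence 4) → 0 H
  atom 21: C, bond orders sum to 4 (valence 4) → 0 H
  atom 22: C, bond orders sum to 1 (valence 4) → 3 H
  atom 23: O, bond orders sum to 2 (valence 2) → 0 H
Totals → C:18, H:21, N:1, O:4.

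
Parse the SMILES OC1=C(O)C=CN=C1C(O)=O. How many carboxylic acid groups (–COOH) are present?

1

The carboxylic acid motif appears at heavy-atom position 9 in the SMILES.
Other groups present: 2 hydroxyl.
Carboxylic acid count: 1.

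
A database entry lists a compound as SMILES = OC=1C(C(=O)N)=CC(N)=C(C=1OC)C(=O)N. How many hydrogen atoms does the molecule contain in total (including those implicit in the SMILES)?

11

Walk through each heavy atom and fill implicit hydrogens from standard valence (C 4, N 3, O 2, S 2, halogen 1):
  atom 1: O, bond orders sum to 1 (valence 2) → 1 H
  atom 2: C, bond orders sum to 4 (valence 4) → 0 H
  atom 3: C, bond orders sum to 4 (valence 4) → 0 H
  atom 4: C, bond orders sum to 4 (valence 4) → 0 H
  atom 5: O, bond orders sum to 2 (valence 2) → 0 H
  atom 6: N, bond orders sum to 1 (valence 3) → 2 H
  atom 7: C, bond orders sum to 3 (valence 4) → 1 H
  atom 8: C, bond orders sum to 4 (valence 4) → 0 H
  atom 9: N, bond orders sum to 1 (valence 3) → 2 H
  atom 10: C, bond orders sum to 4 (valence 4) → 0 H
  atom 11: C, bond orders sum to 4 (valence 4) → 0 H
  atom 12: O, bond orders sum to 2 (valence 2) → 0 H
  atom 13: C, bond orders sum to 1 (valence 4) → 3 H
  atom 14: C, bond orders sum to 4 (valence 4) → 0 H
  atom 15: O, bond orders sum to 2 (valence 2) → 0 H
  atom 16: N, bond orders sum to 1 (valence 3) → 2 H
Total hydrogens: 11.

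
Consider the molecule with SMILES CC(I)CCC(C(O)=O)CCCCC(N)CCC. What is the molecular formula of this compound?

C14H28INO2

Walk through each heavy atom and fill implicit hydrogens from standard valence (C 4, N 3, O 2, S 2, halogen 1):
  atom 1: C, bond orders sum to 1 (valence 4) → 3 H
  atom 2: C, bond orders sum to 3 (valence 4) → 1 H
  atom 3: I (halogen, monovalent) → 0 H
  atom 4: C, bond orders sum to 2 (valence 4) → 2 H
  atom 5: C, bond orders sum to 2 (valence 4) → 2 H
  atom 6: C, bond orders sum to 3 (valence 4) → 1 H
  atom 7: C, bond orders sum to 4 (valence 4) → 0 H
  atom 8: O, bond orders sum to 1 (valence 2) → 1 H
  atom 9: O, bond orders sum to 2 (valence 2) → 0 H
  atom 10: C, bond orders sum to 2 (valence 4) → 2 H
  atom 11: C, bond orders sum to 2 (valence 4) → 2 H
  atom 12: C, bond orders sum to 2 (valence 4) → 2 H
  atom 13: C, bond orders sum to 2 (valence 4) → 2 H
  atom 14: C, bond orders sum to 3 (valence 4) → 1 H
  atom 15: N, bond orders sum to 1 (valence 3) → 2 H
  atom 16: C, bond orders sum to 2 (valence 4) → 2 H
  atom 17: C, bond orders sum to 2 (valence 4) → 2 H
  atom 18: C, bond orders sum to 1 (valence 4) → 3 H
Totals → C:14, H:28, I:1, N:1, O:2.
In Hill order: C14H28INO2.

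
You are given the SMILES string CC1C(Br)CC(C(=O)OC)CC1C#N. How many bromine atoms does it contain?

Scan the SMILES for Br atoms (remember two-letter symbols like Cl and Br are single atoms).
Bromine count: 1.

1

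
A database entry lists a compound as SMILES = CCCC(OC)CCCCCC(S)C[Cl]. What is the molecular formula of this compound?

Walk through each heavy atom and fill implicit hydrogens from standard valence (C 4, N 3, O 2, S 2, halogen 1):
  atom 1: C, bond orders sum to 1 (valence 4) → 3 H
  atom 2: C, bond orders sum to 2 (valence 4) → 2 H
  atom 3: C, bond orders sum to 2 (valence 4) → 2 H
  atom 4: C, bond orders sum to 3 (valence 4) → 1 H
  atom 5: O, bond orders sum to 2 (valence 2) → 0 H
  atom 6: C, bond orders sum to 1 (valence 4) → 3 H
  atom 7: C, bond orders sum to 2 (valence 4) → 2 H
  atom 8: C, bond orders sum to 2 (valence 4) → 2 H
  atom 9: C, bond orders sum to 2 (valence 4) → 2 H
  atom 10: C, bond orders sum to 2 (valence 4) → 2 H
  atom 11: C, bond orders sum to 2 (valence 4) → 2 H
  atom 12: C, bond orders sum to 3 (valence 4) → 1 H
  atom 13: S, bond orders sum to 1 (valence 2) → 1 H
  atom 14: C, bond orders sum to 2 (valence 4) → 2 H
  atom 15: Cl with explicit H count 0
Totals → C:12, H:25, Cl:1, O:1, S:1.
In Hill order: C12H25ClOS.

C12H25ClOS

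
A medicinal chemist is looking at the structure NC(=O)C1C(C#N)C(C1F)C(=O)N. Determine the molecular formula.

Walk through each heavy atom and fill implicit hydrogens from standard valence (C 4, N 3, O 2, S 2, halogen 1):
  atom 1: N, bond orders sum to 1 (valence 3) → 2 H
  atom 2: C, bond orders sum to 4 (valence 4) → 0 H
  atom 3: O, bond orders sum to 2 (valence 2) → 0 H
  atom 4: C, bond orders sum to 3 (valence 4) → 1 H
  atom 5: C, bond orders sum to 3 (valence 4) → 1 H
  atom 6: C, bond orders sum to 4 (valence 4) → 0 H
  atom 7: N, bond orders sum to 3 (valence 3) → 0 H
  atom 8: C, bond orders sum to 3 (valence 4) → 1 H
  atom 9: C, bond orders sum to 3 (valence 4) → 1 H
  atom 10: F (halogen, monovalent) → 0 H
  atom 11: C, bond orders sum to 4 (valence 4) → 0 H
  atom 12: O, bond orders sum to 2 (valence 2) → 0 H
  atom 13: N, bond orders sum to 1 (valence 3) → 2 H
Totals → C:7, H:8, F:1, N:3, O:2.
In Hill order: C7H8FN3O2.

C7H8FN3O2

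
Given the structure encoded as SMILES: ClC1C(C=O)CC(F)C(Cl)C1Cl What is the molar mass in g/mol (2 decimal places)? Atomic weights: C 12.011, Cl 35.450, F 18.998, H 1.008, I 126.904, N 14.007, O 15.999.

233.49 g/mol

First, the molecular formula is C7H8Cl3FO (counting implicit H from valence).
  C: 7 × 12.011 = 84.077
  Cl: 3 × 35.450 = 106.350
  F: 1 × 18.998 = 18.998
  H: 8 × 1.008 = 8.064
  O: 1 × 15.999 = 15.999
Sum: 7×12.011 + 3×35.450 + 1×18.998 + 8×1.008 + 1×15.999 = 233.488 → 233.49 g/mol.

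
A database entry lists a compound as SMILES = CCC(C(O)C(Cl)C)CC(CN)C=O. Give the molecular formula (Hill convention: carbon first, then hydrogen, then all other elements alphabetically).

Walk through each heavy atom and fill implicit hydrogens from standard valence (C 4, N 3, O 2, S 2, halogen 1):
  atom 1: C, bond orders sum to 1 (valence 4) → 3 H
  atom 2: C, bond orders sum to 2 (valence 4) → 2 H
  atom 3: C, bond orders sum to 3 (valence 4) → 1 H
  atom 4: C, bond orders sum to 3 (valence 4) → 1 H
  atom 5: O, bond orders sum to 1 (valence 2) → 1 H
  atom 6: C, bond orders sum to 3 (valence 4) → 1 H
  atom 7: Cl (halogen, monovalent) → 0 H
  atom 8: C, bond orders sum to 1 (valence 4) → 3 H
  atom 9: C, bond orders sum to 2 (valence 4) → 2 H
  atom 10: C, bond orders sum to 3 (valence 4) → 1 H
  atom 11: C, bond orders sum to 2 (valence 4) → 2 H
  atom 12: N, bond orders sum to 1 (valence 3) → 2 H
  atom 13: C, bond orders sum to 3 (valence 4) → 1 H
  atom 14: O, bond orders sum to 2 (valence 2) → 0 H
Totals → C:10, H:20, Cl:1, N:1, O:2.
In Hill order: C10H20ClNO2.

C10H20ClNO2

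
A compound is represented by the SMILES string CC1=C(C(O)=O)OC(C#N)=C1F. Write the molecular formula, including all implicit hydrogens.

Walk through each heavy atom and fill implicit hydrogens from standard valence (C 4, N 3, O 2, S 2, halogen 1):
  atom 1: C, bond orders sum to 1 (valence 4) → 3 H
  atom 2: C, bond orders sum to 4 (valence 4) → 0 H
  atom 3: C, bond orders sum to 4 (valence 4) → 0 H
  atom 4: C, bond orders sum to 4 (valence 4) → 0 H
  atom 5: O, bond orders sum to 1 (valence 2) → 1 H
  atom 6: O, bond orders sum to 2 (valence 2) → 0 H
  atom 7: O, bond orders sum to 2 (valence 2) → 0 H
  atom 8: C, bond orders sum to 4 (valence 4) → 0 H
  atom 9: C, bond orders sum to 4 (valence 4) → 0 H
  atom 10: N, bond orders sum to 3 (valence 3) → 0 H
  atom 11: C, bond orders sum to 4 (valence 4) → 0 H
  atom 12: F (halogen, monovalent) → 0 H
Totals → C:7, H:4, F:1, N:1, O:3.

C7H4FNO3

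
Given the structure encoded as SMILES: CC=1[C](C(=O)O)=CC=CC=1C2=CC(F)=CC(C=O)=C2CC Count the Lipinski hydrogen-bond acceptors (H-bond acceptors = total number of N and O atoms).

N atoms: 0; O atoms: 3.
Lipinski HBA = 0 + 3 = 3.

3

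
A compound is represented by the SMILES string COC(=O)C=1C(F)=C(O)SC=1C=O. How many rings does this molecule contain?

1

In SMILES, each pair of matching ring-closure digits denotes one ring-closing bond; the number of such bonds equals the number of independent rings.
Ring-closure bonds here: 1.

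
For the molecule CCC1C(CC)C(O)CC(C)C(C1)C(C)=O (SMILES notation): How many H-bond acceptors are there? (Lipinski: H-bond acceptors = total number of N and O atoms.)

N atoms: 0; O atoms: 2.
Lipinski HBA = 0 + 2 = 2.

2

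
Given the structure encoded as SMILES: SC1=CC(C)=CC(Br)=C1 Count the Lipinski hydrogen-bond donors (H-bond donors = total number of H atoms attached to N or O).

0

Donors: find every N or O and count the H atoms it carries.
  (no N or O atoms present)
Lipinski HBD = 0.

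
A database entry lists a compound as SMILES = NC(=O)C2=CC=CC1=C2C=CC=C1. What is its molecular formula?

C11H9NO

Walk through each heavy atom and fill implicit hydrogens from standard valence (C 4, N 3, O 2, S 2, halogen 1):
  atom 1: N, bond orders sum to 1 (valence 3) → 2 H
  atom 2: C, bond orders sum to 4 (valence 4) → 0 H
  atom 3: O, bond orders sum to 2 (valence 2) → 0 H
  atom 4: C, bond orders sum to 4 (valence 4) → 0 H
  atom 5: C, bond orders sum to 3 (valence 4) → 1 H
  atom 6: C, bond orders sum to 3 (valence 4) → 1 H
  atom 7: C, bond orders sum to 3 (valence 4) → 1 H
  atom 8: C, bond orders sum to 4 (valence 4) → 0 H
  atom 9: C, bond orders sum to 4 (valence 4) → 0 H
  atom 10: C, bond orders sum to 3 (valence 4) → 1 H
  atom 11: C, bond orders sum to 3 (valence 4) → 1 H
  atom 12: C, bond orders sum to 3 (valence 4) → 1 H
  atom 13: C, bond orders sum to 3 (valence 4) → 1 H
Totals → C:11, H:9, N:1, O:1.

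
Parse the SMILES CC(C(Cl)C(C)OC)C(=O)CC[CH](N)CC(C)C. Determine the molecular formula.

C14H28ClNO2

Walk through each heavy atom and fill implicit hydrogens from standard valence (C 4, N 3, O 2, S 2, halogen 1):
  atom 1: C, bond orders sum to 1 (valence 4) → 3 H
  atom 2: C, bond orders sum to 3 (valence 4) → 1 H
  atom 3: C, bond orders sum to 3 (valence 4) → 1 H
  atom 4: Cl (halogen, monovalent) → 0 H
  atom 5: C, bond orders sum to 3 (valence 4) → 1 H
  atom 6: C, bond orders sum to 1 (valence 4) → 3 H
  atom 7: O, bond orders sum to 2 (valence 2) → 0 H
  atom 8: C, bond orders sum to 1 (valence 4) → 3 H
  atom 9: C, bond orders sum to 4 (valence 4) → 0 H
  atom 10: O, bond orders sum to 2 (valence 2) → 0 H
  atom 11: C, bond orders sum to 2 (valence 4) → 2 H
  atom 12: C, bond orders sum to 2 (valence 4) → 2 H
  atom 13: C with explicit H count 1
  atom 14: N, bond orders sum to 1 (valence 3) → 2 H
  atom 15: C, bond orders sum to 2 (valence 4) → 2 H
  atom 16: C, bond orders sum to 3 (valence 4) → 1 H
  atom 17: C, bond orders sum to 1 (valence 4) → 3 H
  atom 18: C, bond orders sum to 1 (valence 4) → 3 H
Totals → C:14, H:28, Cl:1, N:1, O:2.
In Hill order: C14H28ClNO2.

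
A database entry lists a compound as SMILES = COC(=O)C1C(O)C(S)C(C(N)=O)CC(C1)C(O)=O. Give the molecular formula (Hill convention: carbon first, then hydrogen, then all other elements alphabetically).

C11H17NO6S

Walk through each heavy atom and fill implicit hydrogens from standard valence (C 4, N 3, O 2, S 2, halogen 1):
  atom 1: C, bond orders sum to 1 (valence 4) → 3 H
  atom 2: O, bond orders sum to 2 (valence 2) → 0 H
  atom 3: C, bond orders sum to 4 (valence 4) → 0 H
  atom 4: O, bond orders sum to 2 (valence 2) → 0 H
  atom 5: C, bond orders sum to 3 (valence 4) → 1 H
  atom 6: C, bond orders sum to 3 (valence 4) → 1 H
  atom 7: O, bond orders sum to 1 (valence 2) → 1 H
  atom 8: C, bond orders sum to 3 (valence 4) → 1 H
  atom 9: S, bond orders sum to 1 (valence 2) → 1 H
  atom 10: C, bond orders sum to 3 (valence 4) → 1 H
  atom 11: C, bond orders sum to 4 (valence 4) → 0 H
  atom 12: N, bond orders sum to 1 (valence 3) → 2 H
  atom 13: O, bond orders sum to 2 (valence 2) → 0 H
  atom 14: C, bond orders sum to 2 (valence 4) → 2 H
  atom 15: C, bond orders sum to 3 (valence 4) → 1 H
  atom 16: C, bond orders sum to 2 (valence 4) → 2 H
  atom 17: C, bond orders sum to 4 (valence 4) → 0 H
  atom 18: O, bond orders sum to 1 (valence 2) → 1 H
  atom 19: O, bond orders sum to 2 (valence 2) → 0 H
Totals → C:11, H:17, N:1, O:6, S:1.
In Hill order: C11H17NO6S.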